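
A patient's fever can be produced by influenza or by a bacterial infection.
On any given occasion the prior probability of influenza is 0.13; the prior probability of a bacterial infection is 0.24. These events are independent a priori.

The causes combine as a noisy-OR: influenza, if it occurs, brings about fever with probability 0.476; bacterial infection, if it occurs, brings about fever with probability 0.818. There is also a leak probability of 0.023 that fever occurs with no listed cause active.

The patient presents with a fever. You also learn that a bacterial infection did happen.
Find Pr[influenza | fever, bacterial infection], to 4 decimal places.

Pr[influenza | fever, bacterial infection] ≈ 0.1415

Under noisy-OR, P(fever | causes) = 1 − (1−0.023)·∏(1−qᵢ) over the active causes.
Weight on influenza=true, given the evidence: 0.906825*0.13 = 0.117887
Denominator P(fever | bacterial infection): 0.822186*0.87 + 0.906825*0.13 = 0.833189
Posterior = 0.117887 / 0.833189 ≈ 0.1415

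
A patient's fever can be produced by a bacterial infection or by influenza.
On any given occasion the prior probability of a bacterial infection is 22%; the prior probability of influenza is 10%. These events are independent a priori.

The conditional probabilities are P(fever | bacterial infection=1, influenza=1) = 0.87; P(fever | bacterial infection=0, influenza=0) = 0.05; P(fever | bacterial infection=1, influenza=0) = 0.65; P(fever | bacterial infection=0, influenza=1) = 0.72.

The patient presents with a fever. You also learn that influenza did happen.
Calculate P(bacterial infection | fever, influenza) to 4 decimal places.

For the numerator, keep only bacterial infection=true terms: 0.87*0.22 = 0.191400
Normalizer over all consistent configurations: 0.72*0.78 + 0.87*0.22 = 0.753000
Posterior = 0.191400 / 0.753000 ≈ 0.2542

P(bacterial infection | fever, influenza) ≈ 0.2542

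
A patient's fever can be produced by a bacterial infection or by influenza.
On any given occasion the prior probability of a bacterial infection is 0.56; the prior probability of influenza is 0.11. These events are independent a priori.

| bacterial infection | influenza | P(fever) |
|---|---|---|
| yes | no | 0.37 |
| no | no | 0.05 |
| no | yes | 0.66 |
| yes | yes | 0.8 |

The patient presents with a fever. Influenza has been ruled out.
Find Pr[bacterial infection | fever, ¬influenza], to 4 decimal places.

For the numerator, keep only bacterial infection=true terms: 0.37·0.56 = 0.207200
The normalizing constant is 0.05·0.44 + 0.37·0.56 = 0.229200
P(bacterial infection | fever, ¬influenza) = 0.207200/0.229200 ≈ 0.9040

Pr[bacterial infection | fever, ¬influenza] ≈ 0.9040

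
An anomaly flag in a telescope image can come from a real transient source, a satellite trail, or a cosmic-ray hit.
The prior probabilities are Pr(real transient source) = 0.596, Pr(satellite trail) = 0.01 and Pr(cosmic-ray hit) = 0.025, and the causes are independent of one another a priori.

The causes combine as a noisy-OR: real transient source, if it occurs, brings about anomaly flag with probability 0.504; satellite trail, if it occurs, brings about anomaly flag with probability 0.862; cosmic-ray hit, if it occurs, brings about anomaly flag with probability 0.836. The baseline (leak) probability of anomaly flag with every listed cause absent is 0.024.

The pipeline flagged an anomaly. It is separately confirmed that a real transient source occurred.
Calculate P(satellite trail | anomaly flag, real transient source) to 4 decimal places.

Under noisy-OR, P(anomaly flag | causes) = 1 − (1−0.024)·∏(1−qᵢ) over the active causes.
P(anomaly flag | real transient source) = 0.515904×0.99×0.975 + 0.920608×0.99×0.025 + 0.933195×0.01×0.975 + 0.989044×0.01×0.025 = 0.497976 + 0.022785 + 0.009099 + 0.000247 = 0.530107
Of this, 0.009346 comes from 0.009099 + 0.000247 (the satellite trail=true cases).
P(satellite trail | anomaly flag, real transient source) = 0.009346 / 0.530107 ≈ 0.0176

P(satellite trail | anomaly flag, real transient source) ≈ 0.0176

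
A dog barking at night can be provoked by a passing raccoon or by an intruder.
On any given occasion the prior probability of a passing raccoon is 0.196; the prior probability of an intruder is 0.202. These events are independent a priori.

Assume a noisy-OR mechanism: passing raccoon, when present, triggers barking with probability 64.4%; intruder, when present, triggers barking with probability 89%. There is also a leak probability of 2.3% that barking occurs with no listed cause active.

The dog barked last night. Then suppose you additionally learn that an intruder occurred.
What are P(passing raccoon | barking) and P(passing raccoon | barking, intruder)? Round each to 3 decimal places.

P(passing raccoon | barking) ≈ 0.467; P(passing raccoon | barking, intruder) ≈ 0.208

Under noisy-OR, P(barking | causes) = 1 − (1−0.023)·∏(1−qᵢ) over the active causes.
Sum P(barking|·) weighted by the priors over the 4 (passing raccoon, intruder) configurations:
  P(barking) = 0.023*0.804*0.798 + 0.89253*0.804*0.202 + 0.652188*0.196*0.798 + 0.961741*0.196*0.202
        = 0.014757 + 0.144954 + 0.102007 + 0.038077 = 0.299795
The terms with passing raccoon present sum to 0.140084, so
  P(passing raccoon | barking) = 0.140084 / 0.299795 ≈ 0.467

Now also conditioning on intruder=true:
Sum P(barking|·) weighted by the priors over both values of passing raccoon:
  P(barking | intruder) = 0.89253·0.804 + 0.961741·0.196
        = 0.717594 + 0.188501 = 0.906095
The terms with passing raccoon present sum to 0.188501, so
  P(passing raccoon | barking, intruder) = 0.188501 / 0.906095 ≈ 0.208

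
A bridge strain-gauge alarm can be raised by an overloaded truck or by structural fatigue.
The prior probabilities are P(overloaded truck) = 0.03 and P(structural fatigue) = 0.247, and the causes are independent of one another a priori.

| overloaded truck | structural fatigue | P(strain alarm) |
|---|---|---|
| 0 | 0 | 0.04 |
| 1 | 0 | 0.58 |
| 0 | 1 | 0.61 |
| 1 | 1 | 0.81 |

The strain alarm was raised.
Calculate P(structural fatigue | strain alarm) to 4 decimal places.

Enumerate the 4 (overloaded truck, structural fatigue) configurations and weight by the priors:
  P(strain alarm) = 0.04×0.97×0.753 + 0.61×0.97×0.247 + 0.58×0.03×0.753 + 0.81×0.03×0.247
        = 0.029216 + 0.146150 + 0.013102 + 0.006002 = 0.194470
The terms with structural fatigue present sum to 0.152152, so
  P(structural fatigue | strain alarm) = 0.152152 / 0.194470 ≈ 0.7824

P(structural fatigue | strain alarm) ≈ 0.7824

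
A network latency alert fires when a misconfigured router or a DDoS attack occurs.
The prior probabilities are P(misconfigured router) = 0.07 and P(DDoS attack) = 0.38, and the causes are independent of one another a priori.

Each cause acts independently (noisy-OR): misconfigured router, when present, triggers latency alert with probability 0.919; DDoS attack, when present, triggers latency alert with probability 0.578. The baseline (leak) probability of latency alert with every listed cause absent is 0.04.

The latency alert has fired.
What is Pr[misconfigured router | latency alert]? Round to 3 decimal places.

Pr[misconfigured router | latency alert] ≈ 0.220

Under noisy-OR, P(latency alert | causes) = 1 − (1−0.04)·∏(1−qᵢ) over the active causes.
By total probability over the 4 (misconfigured router, DDoS attack) configurations:
  P(latency alert) = 0.04·0.93·0.62 + 0.59488·0.93·0.38 + 0.92224·0.07·0.62 + 0.967185·0.07·0.38
        = 0.023064 + 0.210231 + 0.040025 + 0.025727 = 0.299047
Keeping only the misconfigured router-present terms gives 0.065752, so
  P(misconfigured router | latency alert) = 0.065752 / 0.299047 ≈ 0.220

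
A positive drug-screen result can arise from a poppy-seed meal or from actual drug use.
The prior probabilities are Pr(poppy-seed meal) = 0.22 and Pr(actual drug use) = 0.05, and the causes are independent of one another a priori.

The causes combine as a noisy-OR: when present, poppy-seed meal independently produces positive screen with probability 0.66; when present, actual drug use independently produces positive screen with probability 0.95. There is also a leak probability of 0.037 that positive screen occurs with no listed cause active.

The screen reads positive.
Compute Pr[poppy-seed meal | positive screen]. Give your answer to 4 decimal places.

Pr[poppy-seed meal | positive screen] ≈ 0.7011

Under noisy-OR, P(positive screen | causes) = 1 − (1−0.037)·∏(1−qᵢ) over the active causes.
Numerator (weight on configurations with poppy-seed meal): 0.140569 + 0.010820 = 0.151389
The normalizing constant is 0.037×0.78×0.95 + 0.95185×0.78×0.05 + 0.67258×0.22×0.95 + 0.983629×0.22×0.05 = 0.215928
P(poppy-seed meal | positive screen) = 0.151389/0.215928 ≈ 0.7011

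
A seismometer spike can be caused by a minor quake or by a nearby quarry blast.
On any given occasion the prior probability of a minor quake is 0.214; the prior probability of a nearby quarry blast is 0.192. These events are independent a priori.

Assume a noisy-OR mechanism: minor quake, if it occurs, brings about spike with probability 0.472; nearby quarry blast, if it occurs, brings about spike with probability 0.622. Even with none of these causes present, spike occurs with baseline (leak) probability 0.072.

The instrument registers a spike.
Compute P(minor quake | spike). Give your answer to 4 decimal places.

P(minor quake | spike) ≈ 0.4585

Under noisy-OR, P(spike | causes) = 1 − (1−0.072)·∏(1−qᵢ) over the active causes.
Sum P(spike|·) weighted by the priors over the 4 (minor quake, nearby quarry blast) configurations:
  P(spike) = 0.072×0.786×0.808 + 0.649216×0.786×0.192 + 0.510016×0.214×0.808 + 0.814786×0.214×0.192
        = 0.045726 + 0.097974 + 0.088188 + 0.033478 = 0.265366
Keeping only the minor quake-present terms gives 0.121666, so
  P(minor quake | spike) = 0.121666 / 0.265366 ≈ 0.4585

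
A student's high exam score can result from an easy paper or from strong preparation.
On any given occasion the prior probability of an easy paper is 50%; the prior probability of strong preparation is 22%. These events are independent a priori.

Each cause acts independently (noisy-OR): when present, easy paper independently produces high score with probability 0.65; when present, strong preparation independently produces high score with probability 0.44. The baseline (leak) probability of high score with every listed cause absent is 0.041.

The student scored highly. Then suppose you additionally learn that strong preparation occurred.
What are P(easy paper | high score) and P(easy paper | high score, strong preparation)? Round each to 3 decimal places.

Under noisy-OR, P(high score | causes) = 1 − (1−0.041)·∏(1−qᵢ) over the active causes.
Enumerate the 4 (easy paper, strong preparation) configurations and weight by the priors:
  P(high score) = 0.041*0.5*0.78 + 0.46296*0.5*0.22 + 0.66435*0.5*0.78 + 0.812036*0.5*0.22
        = 0.015990 + 0.050926 + 0.259097 + 0.089324 = 0.415337
Configurations with easy paper contribute 0.348421, so
  P(easy paper | high score) = 0.348421 / 0.415337 ≈ 0.839

Now condition on the additional information:
By total probability over both values of easy paper:
  P(high score | strong preparation) = 0.46296×0.5 + 0.812036×0.5
        = 0.231480 + 0.406018 = 0.637498
Configurations with easy paper contribute 0.406018, so
  P(easy paper | high score, strong preparation) = 0.406018 / 0.637498 ≈ 0.637
— strong preparation explains away the evidence for easy paper.

P(easy paper | high score) ≈ 0.839; P(easy paper | high score, strong preparation) ≈ 0.637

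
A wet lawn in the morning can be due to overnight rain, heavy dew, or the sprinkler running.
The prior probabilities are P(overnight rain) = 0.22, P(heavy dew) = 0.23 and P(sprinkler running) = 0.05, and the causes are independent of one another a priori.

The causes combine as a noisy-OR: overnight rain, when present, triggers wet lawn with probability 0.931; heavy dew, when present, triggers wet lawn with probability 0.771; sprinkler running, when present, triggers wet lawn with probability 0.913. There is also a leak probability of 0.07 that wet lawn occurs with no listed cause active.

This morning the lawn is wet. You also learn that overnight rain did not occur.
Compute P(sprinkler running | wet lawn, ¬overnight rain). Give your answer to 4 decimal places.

Under noisy-OR, P(wet lawn | causes) = 1 − (1−0.07)·∏(1−qᵢ) over the active causes.
By total probability over the 4 (heavy dew, sprinkler running) configurations:
  P(wet lawn | ¬overnight rain) = 0.07·0.77·0.95 + 0.91909·0.77·0.05 + 0.78703·0.23·0.95 + 0.981472·0.23·0.05
        = 0.051205 + 0.035385 + 0.171966 + 0.011287 = 0.269843
Keeping only the sprinkler running-present terms gives 0.046672, so
  P(sprinkler running | wet lawn, ¬overnight rain) = 0.046672 / 0.269843 ≈ 0.1730

P(sprinkler running | wet lawn, ¬overnight rain) ≈ 0.1730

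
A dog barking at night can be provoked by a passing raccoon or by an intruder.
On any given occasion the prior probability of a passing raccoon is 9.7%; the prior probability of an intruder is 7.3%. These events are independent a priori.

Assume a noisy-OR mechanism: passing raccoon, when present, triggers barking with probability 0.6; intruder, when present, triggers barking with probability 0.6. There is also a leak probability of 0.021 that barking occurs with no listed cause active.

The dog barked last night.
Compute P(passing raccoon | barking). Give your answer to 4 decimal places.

P(passing raccoon | barking) ≈ 0.5127

Under noisy-OR, P(barking | causes) = 1 − (1−0.021)·∏(1−qᵢ) over the active causes.
By total probability over the 4 (passing raccoon, intruder) configurations:
  P(barking) = 0.021×0.903×0.927 + 0.6084×0.903×0.073 + 0.6084×0.097×0.927 + 0.84336×0.097×0.073
        = 0.017579 + 0.040105 + 0.054707 + 0.005972 = 0.118363
The terms with passing raccoon present sum to 0.060679, so
  P(passing raccoon | barking) = 0.060679 / 0.118363 ≈ 0.5127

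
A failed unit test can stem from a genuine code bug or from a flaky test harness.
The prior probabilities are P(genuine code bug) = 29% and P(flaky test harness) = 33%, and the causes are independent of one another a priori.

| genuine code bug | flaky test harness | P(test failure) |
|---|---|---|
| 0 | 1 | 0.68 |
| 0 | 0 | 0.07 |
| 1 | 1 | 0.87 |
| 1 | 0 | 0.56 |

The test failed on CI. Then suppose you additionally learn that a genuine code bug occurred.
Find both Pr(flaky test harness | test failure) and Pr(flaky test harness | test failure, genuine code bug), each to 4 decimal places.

Pr(flaky test harness | test failure) ≈ 0.6306; Pr(flaky test harness | test failure, genuine code bug) ≈ 0.4335

For the numerator, keep only flaky test harness=true terms: 0.159324 + 0.083259 = 0.242583
Normalizer over all consistent configurations: 0.07·0.71·0.67 + 0.68·0.71·0.33 + 0.56·0.29·0.67 + 0.87·0.29·0.33 = 0.384690
P(flaky test harness | test failure) = 0.242583/0.384690 ≈ 0.6306

Now also conditioning on genuine code bug=true:
P(test failure | genuine code bug) = 0.56×0.67 + 0.87×0.33 = 0.375200 + 0.287100 = 0.662300
Of this, 0.287100 comes from 0.87×0.33 (the flaky test harness=true cases).
Hence the posterior is 0.287100/0.662300 ≈ 0.4335.
This is intercausal reasoning (explaining away): once genuine code bug accounts for the test failure, flaky test harness becomes less likely.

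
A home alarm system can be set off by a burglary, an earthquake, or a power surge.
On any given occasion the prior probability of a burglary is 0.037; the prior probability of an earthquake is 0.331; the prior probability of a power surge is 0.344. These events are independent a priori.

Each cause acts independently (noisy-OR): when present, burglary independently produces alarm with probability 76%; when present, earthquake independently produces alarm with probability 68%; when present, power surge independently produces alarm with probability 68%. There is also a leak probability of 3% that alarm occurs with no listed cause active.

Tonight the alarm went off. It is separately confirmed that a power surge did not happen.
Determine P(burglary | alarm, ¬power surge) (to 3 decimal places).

Under noisy-OR, P(alarm | causes) = 1 − (1−0.03)·∏(1−qᵢ) over the active causes.
P(alarm | ¬power surge) = 0.03*0.963*0.669 + 0.6896*0.963*0.331 + 0.7672*0.037*0.669 + 0.925504*0.037*0.331 = 0.019327 + 0.219812 + 0.018991 + 0.011335 = 0.269465
Of this, 0.030326 comes from 0.018991 + 0.011335 (the burglary=true cases).
P(burglary | alarm, ¬power surge) = 0.030326 / 0.269465 ≈ 0.113

P(burglary | alarm, ¬power surge) ≈ 0.113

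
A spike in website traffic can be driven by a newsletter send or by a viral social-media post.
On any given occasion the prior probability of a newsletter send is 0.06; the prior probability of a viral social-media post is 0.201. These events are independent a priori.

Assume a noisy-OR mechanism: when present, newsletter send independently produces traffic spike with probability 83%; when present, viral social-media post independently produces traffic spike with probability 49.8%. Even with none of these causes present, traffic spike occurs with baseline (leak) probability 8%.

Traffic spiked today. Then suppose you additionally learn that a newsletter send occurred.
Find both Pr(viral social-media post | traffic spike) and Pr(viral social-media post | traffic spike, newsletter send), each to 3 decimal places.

Pr(viral social-media post | traffic spike) ≈ 0.529; Pr(viral social-media post | traffic spike, newsletter send) ≈ 0.216

Under noisy-OR, P(traffic spike | causes) = 1 − (1−0.08)·∏(1−qᵢ) over the active causes.
Numerator (weight on configurations with viral social-media post): 0.101680 + 0.011113 = 0.112793
The normalizing constant is 0.08×0.94×0.799 + 0.53816×0.94×0.201 + 0.8436×0.06×0.799 + 0.921487×0.06×0.201 = 0.213320
Posterior = 0.112793 / 0.213320 ≈ 0.529

Now also conditioning on newsletter send=true:
Sum P(traffic spike|·) weighted by the priors over both values of viral social-media post:
  P(traffic spike | newsletter send) = 0.8436*0.799 + 0.921487*0.201
        = 0.674036 + 0.185219 = 0.859255
Configurations with viral social-media post contribute 0.185219, so
  P(viral social-media post | traffic spike, newsletter send) = 0.185219 / 0.859255 ≈ 0.216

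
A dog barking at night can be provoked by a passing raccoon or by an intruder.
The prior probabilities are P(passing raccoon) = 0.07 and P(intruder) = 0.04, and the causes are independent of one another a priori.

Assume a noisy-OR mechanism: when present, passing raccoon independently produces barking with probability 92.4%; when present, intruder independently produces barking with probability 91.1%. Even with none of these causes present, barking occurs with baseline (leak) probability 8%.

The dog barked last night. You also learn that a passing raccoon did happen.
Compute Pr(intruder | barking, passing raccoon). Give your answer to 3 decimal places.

Under noisy-OR, P(barking | causes) = 1 − (1−0.08)·∏(1−qᵢ) over the active causes.
P(barking | passing raccoon) = 0.93008×0.96 + 0.993777×0.04 = 0.892877 + 0.039751 = 0.932628
Restricting to configurations with intruder present: 0.993777×0.04 = 0.039751.
P(intruder | barking, passing raccoon) = 0.039751 / 0.932628 ≈ 0.043

Pr(intruder | barking, passing raccoon) ≈ 0.043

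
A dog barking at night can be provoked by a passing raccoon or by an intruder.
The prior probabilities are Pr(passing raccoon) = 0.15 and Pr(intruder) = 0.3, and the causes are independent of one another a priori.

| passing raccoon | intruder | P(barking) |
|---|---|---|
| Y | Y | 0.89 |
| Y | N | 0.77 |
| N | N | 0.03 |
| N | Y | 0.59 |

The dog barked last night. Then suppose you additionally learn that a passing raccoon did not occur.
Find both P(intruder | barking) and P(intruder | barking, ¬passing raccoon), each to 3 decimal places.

Numerator (weight on configurations with intruder): 0.150450 + 0.040050 = 0.190500
Denominator P(barking): 0.03·0.85·0.7 + 0.59·0.85·0.3 + 0.77·0.15·0.7 + 0.89·0.15·0.3 = 0.289200
P(intruder | barking) = 0.190500/0.289200 ≈ 0.659

Now condition on the additional information:
Numerator (weight on configurations with intruder): 0.59*0.3 = 0.177000
The normalizing constant is 0.03*0.7 + 0.59*0.3 = 0.198000
P(intruder | barking, ¬passing raccoon) = 0.177000/0.198000 ≈ 0.894

P(intruder | barking) ≈ 0.659; P(intruder | barking, ¬passing raccoon) ≈ 0.894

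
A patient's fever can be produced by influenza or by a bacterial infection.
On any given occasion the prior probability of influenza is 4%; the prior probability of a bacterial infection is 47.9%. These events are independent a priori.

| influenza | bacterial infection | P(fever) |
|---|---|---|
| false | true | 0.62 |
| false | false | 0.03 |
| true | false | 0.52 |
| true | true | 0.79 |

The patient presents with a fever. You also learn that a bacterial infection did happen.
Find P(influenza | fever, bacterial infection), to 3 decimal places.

P(influenza | fever, bacterial infection) ≈ 0.050

P(fever | bacterial infection) = 0.62*0.96 + 0.79*0.04 = 0.595200 + 0.031600 = 0.626800
Restricting to configurations with influenza present: 0.79*0.04 = 0.031600.
Hence the posterior is 0.031600/0.626800 ≈ 0.050.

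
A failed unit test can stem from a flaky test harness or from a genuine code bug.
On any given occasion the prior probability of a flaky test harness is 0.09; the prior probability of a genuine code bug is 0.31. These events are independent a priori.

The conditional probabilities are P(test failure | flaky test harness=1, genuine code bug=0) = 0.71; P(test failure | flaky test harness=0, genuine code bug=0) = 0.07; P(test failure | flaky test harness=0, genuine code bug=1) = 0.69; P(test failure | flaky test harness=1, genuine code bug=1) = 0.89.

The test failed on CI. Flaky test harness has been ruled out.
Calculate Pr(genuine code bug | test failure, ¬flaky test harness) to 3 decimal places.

Pr(genuine code bug | test failure, ¬flaky test harness) ≈ 0.816

Numerator (weight on configurations with genuine code bug): 0.69·0.31 = 0.213900
Normalizer over all consistent configurations: 0.07·0.69 + 0.69·0.31 = 0.262200
P(genuine code bug | test failure, ¬flaky test harness) = 0.213900/0.262200 ≈ 0.816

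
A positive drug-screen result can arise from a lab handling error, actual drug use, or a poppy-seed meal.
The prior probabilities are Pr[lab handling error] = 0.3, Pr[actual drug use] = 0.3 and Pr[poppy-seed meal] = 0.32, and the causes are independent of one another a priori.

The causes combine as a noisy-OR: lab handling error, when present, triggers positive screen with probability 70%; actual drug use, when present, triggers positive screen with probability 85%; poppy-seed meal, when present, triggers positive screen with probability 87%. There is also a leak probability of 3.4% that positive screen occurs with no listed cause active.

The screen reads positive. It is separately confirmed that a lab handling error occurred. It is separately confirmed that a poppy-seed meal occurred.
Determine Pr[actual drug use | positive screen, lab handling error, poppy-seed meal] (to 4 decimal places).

Pr[actual drug use | positive screen, lab handling error, poppy-seed meal] ≈ 0.3069

Under noisy-OR, P(positive screen | causes) = 1 − (1−0.034)·∏(1−qᵢ) over the active causes.
P(positive screen | lab handling error, poppy-seed meal) = 0.962326*0.7 + 0.994349*0.3 = 0.673628 + 0.298305 = 0.971933
Restricting to configurations with actual drug use present: 0.994349*0.3 = 0.298305.
Hence the posterior is 0.298305/0.971933 ≈ 0.3069.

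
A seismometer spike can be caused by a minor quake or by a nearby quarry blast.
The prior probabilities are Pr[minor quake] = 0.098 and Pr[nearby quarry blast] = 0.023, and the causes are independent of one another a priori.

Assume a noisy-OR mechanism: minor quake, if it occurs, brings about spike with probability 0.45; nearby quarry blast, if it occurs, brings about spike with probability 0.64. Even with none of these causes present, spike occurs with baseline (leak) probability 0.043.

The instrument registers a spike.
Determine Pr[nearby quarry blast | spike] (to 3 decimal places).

Under noisy-OR, P(spike | causes) = 1 − (1−0.043)·∏(1−qᵢ) over the active causes.
For the numerator, keep only nearby quarry blast=true terms: 0.013599 + 0.001827 = 0.015426
Denominator P(spike): 0.043×0.902×0.977 + 0.65548×0.902×0.023 + 0.47365×0.098×0.977 + 0.810514×0.098×0.023 = 0.098670
Posterior = 0.015426 / 0.098670 ≈ 0.156

Pr[nearby quarry blast | spike] ≈ 0.156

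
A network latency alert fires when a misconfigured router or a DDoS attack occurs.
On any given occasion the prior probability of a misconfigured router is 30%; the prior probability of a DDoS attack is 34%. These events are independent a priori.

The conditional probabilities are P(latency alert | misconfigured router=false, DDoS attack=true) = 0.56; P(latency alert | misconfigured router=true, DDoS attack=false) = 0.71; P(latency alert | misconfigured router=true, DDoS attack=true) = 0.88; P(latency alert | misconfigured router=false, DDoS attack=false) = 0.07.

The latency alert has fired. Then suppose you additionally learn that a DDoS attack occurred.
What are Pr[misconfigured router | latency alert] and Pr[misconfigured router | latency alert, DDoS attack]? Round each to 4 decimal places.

Pr[misconfigured router | latency alert] ≈ 0.5817; Pr[misconfigured router | latency alert, DDoS attack] ≈ 0.4024

P(latency alert) = 0.07×0.7×0.66 + 0.56×0.7×0.34 + 0.71×0.3×0.66 + 0.88×0.3×0.34 = 0.032340 + 0.133280 + 0.140580 + 0.089760 = 0.395960
Restricting to configurations with misconfigured router present: 0.140580 + 0.089760 = 0.230340.
Hence the posterior is 0.230340/0.395960 ≈ 0.5817.

With the extra evidence:
Enumerate both values of misconfigured router and weight by the priors:
  P(latency alert | DDoS attack) = 0.56×0.7 + 0.88×0.3
        = 0.392000 + 0.264000 = 0.656000
The terms with misconfigured router present sum to 0.264000, so
  P(misconfigured router | latency alert, DDoS attack) = 0.264000 / 0.656000 ≈ 0.4024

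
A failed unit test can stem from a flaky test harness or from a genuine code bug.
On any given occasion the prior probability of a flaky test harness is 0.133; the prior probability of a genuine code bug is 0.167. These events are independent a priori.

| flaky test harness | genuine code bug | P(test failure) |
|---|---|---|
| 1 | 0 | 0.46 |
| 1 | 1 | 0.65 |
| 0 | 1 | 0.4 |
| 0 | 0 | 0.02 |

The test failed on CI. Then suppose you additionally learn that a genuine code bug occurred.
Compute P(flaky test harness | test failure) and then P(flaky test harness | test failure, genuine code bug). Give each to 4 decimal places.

P(test failure) = 0.02·0.867·0.833 + 0.4·0.867·0.167 + 0.46·0.133·0.833 + 0.65·0.133·0.167 = 0.014444 + 0.057916 + 0.050963 + 0.014437 = 0.137760
Restricting to configurations with flaky test harness present: 0.050963 + 0.014437 = 0.065400.
So P(flaky test harness | test failure) = 0.065400/0.137760 ≈ 0.4747.

With the extra evidence:
Sum P(test failure|·) weighted by the priors over both values of flaky test harness:
  P(test failure | genuine code bug) = 0.4*0.867 + 0.65*0.133
        = 0.346800 + 0.086450 = 0.433250
Keeping only the flaky test harness-present terms gives 0.086450, so
  P(flaky test harness | test failure, genuine code bug) = 0.086450 / 0.433250 ≈ 0.1995
This is intercausal reasoning (explaining away): once genuine code bug accounts for the test failure, flaky test harness becomes less likely.

P(flaky test harness | test failure) ≈ 0.4747; P(flaky test harness | test failure, genuine code bug) ≈ 0.1995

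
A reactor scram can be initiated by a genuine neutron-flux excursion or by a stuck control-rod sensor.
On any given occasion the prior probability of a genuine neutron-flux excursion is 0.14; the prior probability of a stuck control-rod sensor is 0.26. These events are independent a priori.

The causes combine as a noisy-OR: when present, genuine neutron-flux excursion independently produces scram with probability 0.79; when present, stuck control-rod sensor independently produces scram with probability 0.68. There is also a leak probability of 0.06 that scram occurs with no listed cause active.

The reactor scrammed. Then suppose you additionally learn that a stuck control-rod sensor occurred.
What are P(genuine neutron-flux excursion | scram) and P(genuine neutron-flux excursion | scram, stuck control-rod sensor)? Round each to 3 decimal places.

P(genuine neutron-flux excursion | scram) ≈ 0.376; P(genuine neutron-flux excursion | scram, stuck control-rod sensor) ≈ 0.179

Under noisy-OR, P(scram | causes) = 1 − (1−0.06)·∏(1−qᵢ) over the active causes.
P(scram) = 0.06·0.86·0.74 + 0.6992·0.86·0.26 + 0.8026·0.14·0.74 + 0.936832·0.14·0.26 = 0.038184 + 0.156341 + 0.083149 + 0.034101 = 0.311775
Restricting to configurations with genuine neutron-flux excursion present: 0.083149 + 0.034101 = 0.117250.
Hence the posterior is 0.117250/0.311775 ≈ 0.376.

Now condition on the additional information:
P(scram | stuck control-rod sensor) = 0.6992·0.86 + 0.936832·0.14 = 0.601312 + 0.131156 = 0.732468
The genuine neutron-flux excursion-present share is 0.936832·0.14 = 0.131156.
Hence the posterior is 0.131156/0.732468 ≈ 0.179.
This is intercausal reasoning (explaining away): once stuck control-rod sensor accounts for the scram, genuine neutron-flux excursion becomes less likely.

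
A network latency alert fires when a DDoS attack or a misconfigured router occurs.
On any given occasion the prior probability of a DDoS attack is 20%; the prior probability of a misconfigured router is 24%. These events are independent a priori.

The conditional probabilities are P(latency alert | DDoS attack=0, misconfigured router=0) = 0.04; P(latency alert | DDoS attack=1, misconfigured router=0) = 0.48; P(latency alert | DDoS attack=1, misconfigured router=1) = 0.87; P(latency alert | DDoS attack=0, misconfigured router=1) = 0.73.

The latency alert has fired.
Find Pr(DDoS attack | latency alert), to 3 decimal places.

Enumerate the 4 (DDoS attack, misconfigured router) configurations and weight by the priors:
  P(latency alert) = 0.04·0.8·0.76 + 0.73·0.8·0.24 + 0.48·0.2·0.76 + 0.87·0.2·0.24
        = 0.024320 + 0.140160 + 0.072960 + 0.041760 = 0.279200
The terms with DDoS attack present sum to 0.114720, so
  P(DDoS attack | latency alert) = 0.114720 / 0.279200 ≈ 0.411

Pr(DDoS attack | latency alert) ≈ 0.411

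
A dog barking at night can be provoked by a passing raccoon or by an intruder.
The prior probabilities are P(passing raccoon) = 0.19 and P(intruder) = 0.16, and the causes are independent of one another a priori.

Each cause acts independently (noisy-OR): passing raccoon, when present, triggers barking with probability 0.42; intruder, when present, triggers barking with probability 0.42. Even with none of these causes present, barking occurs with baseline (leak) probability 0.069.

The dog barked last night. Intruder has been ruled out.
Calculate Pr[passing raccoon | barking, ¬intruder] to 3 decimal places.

Under noisy-OR, P(barking | causes) = 1 − (1−0.069)·∏(1−qᵢ) over the active causes.
Enumerate both values of passing raccoon and weight by the priors:
  P(barking | ¬intruder) = 0.069×0.81 + 0.46002×0.19
        = 0.055890 + 0.087404 = 0.143294
Configurations with passing raccoon contribute 0.087404, so
  P(passing raccoon | barking, ¬intruder) = 0.087404 / 0.143294 ≈ 0.610

Pr[passing raccoon | barking, ¬intruder] ≈ 0.610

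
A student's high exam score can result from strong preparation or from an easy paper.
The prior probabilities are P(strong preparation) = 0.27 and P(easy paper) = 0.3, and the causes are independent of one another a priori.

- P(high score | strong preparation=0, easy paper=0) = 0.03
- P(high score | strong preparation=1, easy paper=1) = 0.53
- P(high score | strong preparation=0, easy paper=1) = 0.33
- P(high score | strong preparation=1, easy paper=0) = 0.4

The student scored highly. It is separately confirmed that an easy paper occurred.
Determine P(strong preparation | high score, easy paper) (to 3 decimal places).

P(strong preparation | high score, easy paper) ≈ 0.373

Numerator (weight on configurations with strong preparation): 0.53·0.27 = 0.143100
Normalizer over all consistent configurations: 0.33·0.73 + 0.53·0.27 = 0.384000
P(strong preparation | high score, easy paper) = 0.143100/0.384000 ≈ 0.373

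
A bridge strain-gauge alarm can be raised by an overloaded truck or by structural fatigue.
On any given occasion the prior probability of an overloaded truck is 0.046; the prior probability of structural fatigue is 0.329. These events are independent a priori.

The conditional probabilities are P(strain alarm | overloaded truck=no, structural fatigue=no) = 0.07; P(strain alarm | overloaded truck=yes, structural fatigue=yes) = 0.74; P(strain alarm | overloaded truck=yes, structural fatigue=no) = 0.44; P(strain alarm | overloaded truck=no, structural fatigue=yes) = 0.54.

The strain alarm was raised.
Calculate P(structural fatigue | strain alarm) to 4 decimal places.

P(structural fatigue | strain alarm) ≈ 0.7558

Numerator (weight on configurations with structural fatigue): 0.169488 + 0.011199 = 0.180687
Normalizer over all consistent configurations: 0.07×0.954×0.671 + 0.54×0.954×0.329 + 0.44×0.046×0.671 + 0.74×0.046×0.329 = 0.239077
P(structural fatigue | strain alarm) = 0.180687/0.239077 ≈ 0.7558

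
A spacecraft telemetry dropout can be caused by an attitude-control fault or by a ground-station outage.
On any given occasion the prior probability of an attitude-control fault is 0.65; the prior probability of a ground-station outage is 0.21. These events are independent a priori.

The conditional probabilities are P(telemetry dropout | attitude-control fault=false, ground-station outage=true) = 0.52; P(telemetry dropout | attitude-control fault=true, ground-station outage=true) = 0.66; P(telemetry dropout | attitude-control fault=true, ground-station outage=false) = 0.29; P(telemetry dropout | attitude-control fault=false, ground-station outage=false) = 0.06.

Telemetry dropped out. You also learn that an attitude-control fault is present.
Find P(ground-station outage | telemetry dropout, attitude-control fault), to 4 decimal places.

P(ground-station outage | telemetry dropout, attitude-control fault) ≈ 0.3769

By total probability over both values of ground-station outage:
  P(telemetry dropout | attitude-control fault) = 0.29×0.79 + 0.66×0.21
        = 0.229100 + 0.138600 = 0.367700
Keeping only the ground-station outage-present terms gives 0.138600, so
  P(ground-station outage | telemetry dropout, attitude-control fault) = 0.138600 / 0.367700 ≈ 0.3769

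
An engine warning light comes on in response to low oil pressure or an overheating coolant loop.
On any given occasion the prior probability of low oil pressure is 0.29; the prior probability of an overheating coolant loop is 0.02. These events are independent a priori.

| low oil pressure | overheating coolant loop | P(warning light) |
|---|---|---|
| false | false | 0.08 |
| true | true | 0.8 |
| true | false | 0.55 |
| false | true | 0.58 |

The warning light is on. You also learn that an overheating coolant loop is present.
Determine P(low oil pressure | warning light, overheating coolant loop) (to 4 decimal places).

P(low oil pressure | warning light, overheating coolant loop) ≈ 0.3604

Sum P(warning light|·) weighted by the priors over both values of low oil pressure:
  P(warning light | overheating coolant loop) = 0.58·0.71 + 0.8·0.29
        = 0.411800 + 0.232000 = 0.643800
Keeping only the low oil pressure-present terms gives 0.232000, so
  P(low oil pressure | warning light, overheating coolant loop) = 0.232000 / 0.643800 ≈ 0.3604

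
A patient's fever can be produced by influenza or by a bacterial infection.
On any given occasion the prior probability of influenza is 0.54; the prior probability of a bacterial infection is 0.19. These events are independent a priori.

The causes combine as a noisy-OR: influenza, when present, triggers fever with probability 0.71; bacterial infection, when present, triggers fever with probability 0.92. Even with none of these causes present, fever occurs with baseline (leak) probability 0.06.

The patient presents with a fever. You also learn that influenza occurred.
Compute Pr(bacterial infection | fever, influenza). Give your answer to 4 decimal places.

Under noisy-OR, P(fever | causes) = 1 − (1−0.06)·∏(1−qᵢ) over the active causes.
Numerator (weight on configurations with bacterial infection): 0.978192×0.19 = 0.185856
Denominator P(fever | influenza): 0.7274×0.81 + 0.978192×0.19 = 0.775050
P(bacterial infection | fever, influenza) = 0.185856/0.775050 ≈ 0.2398

Pr(bacterial infection | fever, influenza) ≈ 0.2398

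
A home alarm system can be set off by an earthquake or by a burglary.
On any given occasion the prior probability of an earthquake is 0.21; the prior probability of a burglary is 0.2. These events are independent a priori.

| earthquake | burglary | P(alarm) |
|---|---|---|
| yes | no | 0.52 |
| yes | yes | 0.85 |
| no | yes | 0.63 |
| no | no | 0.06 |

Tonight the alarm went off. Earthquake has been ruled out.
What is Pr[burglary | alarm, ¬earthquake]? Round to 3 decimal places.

Enumerate both values of burglary and weight by the priors:
  P(alarm | ¬earthquake) = 0.06×0.8 + 0.63×0.2
        = 0.048000 + 0.126000 = 0.174000
The terms with burglary present sum to 0.126000, so
  P(burglary | alarm, ¬earthquake) = 0.126000 / 0.174000 ≈ 0.724

Pr[burglary | alarm, ¬earthquake] ≈ 0.724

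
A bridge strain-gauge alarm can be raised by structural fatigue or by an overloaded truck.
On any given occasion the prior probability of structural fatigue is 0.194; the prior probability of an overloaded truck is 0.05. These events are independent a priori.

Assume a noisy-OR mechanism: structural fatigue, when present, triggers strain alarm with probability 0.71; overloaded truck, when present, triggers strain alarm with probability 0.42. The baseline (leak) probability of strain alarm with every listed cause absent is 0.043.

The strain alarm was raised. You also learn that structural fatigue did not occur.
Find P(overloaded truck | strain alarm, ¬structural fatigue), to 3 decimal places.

Under noisy-OR, P(strain alarm | causes) = 1 − (1−0.043)·∏(1−qᵢ) over the active causes.
Enumerate both values of overloaded truck and weight by the priors:
  P(strain alarm | ¬structural fatigue) = 0.043·0.95 + 0.44494·0.05
        = 0.040850 + 0.022247 = 0.063097
Configurations with overloaded truck contribute 0.022247, so
  P(overloaded truck | strain alarm, ¬structural fatigue) = 0.022247 / 0.063097 ≈ 0.353

P(overloaded truck | strain alarm, ¬structural fatigue) ≈ 0.353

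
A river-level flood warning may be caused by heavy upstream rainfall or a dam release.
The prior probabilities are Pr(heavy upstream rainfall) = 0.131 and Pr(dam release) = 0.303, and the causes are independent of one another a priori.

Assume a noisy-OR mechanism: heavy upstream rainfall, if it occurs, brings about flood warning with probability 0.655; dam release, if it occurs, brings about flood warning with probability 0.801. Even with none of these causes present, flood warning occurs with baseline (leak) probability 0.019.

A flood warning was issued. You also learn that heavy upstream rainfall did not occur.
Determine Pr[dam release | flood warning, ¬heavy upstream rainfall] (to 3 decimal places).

Pr[dam release | flood warning, ¬heavy upstream rainfall] ≈ 0.948

Under noisy-OR, P(flood warning | causes) = 1 − (1−0.019)·∏(1−qᵢ) over the active causes.
Enumerate both values of dam release and weight by the priors:
  P(flood warning | ¬heavy upstream rainfall) = 0.019*0.697 + 0.804781*0.303
        = 0.013243 + 0.243849 = 0.257092
Configurations with dam release contribute 0.243849, so
  P(dam release | flood warning, ¬heavy upstream rainfall) = 0.243849 / 0.257092 ≈ 0.948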